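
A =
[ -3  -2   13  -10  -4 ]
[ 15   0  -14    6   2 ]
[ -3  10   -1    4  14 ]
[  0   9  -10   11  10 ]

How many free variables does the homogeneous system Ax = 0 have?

1

Row reduce to echelon form.
R2 ← R2 + (5)·R1: [0, -10, 51, -44, -18]
R3 ← R3 − R1: [0, 12, -14, 14, 18]
R3 ← R3 + (6/5)·R2: [0, 0, 236/5, -194/5, -18/5]
R4 ← R4 + (9/10)·R2: [0, 0, 359/10, -143/5, -31/5]
R4 ← R4 − (359/472)·R3: [0, 0, 0, 215/236, -817/236]
4 nonzero rows, so rank(A) = 4.
A has 5 columns; by rank–nullity, nullity = 5 − 4 = 1.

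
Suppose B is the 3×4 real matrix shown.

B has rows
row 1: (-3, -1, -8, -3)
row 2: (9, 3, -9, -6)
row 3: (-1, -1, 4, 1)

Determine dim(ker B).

Row reduce to echelon form.
R2 ← R2 + (3)·R1: [0, 0, -33, -15]
R3 ← R3 − (1/3)·R1: [0, -2/3, 20/3, 2]
Swap R2 ↔ R3
3 nonzero rows, so rank(B) = 3.
B has 4 columns; by rank–nullity, nullity = 4 − 3 = 1.

1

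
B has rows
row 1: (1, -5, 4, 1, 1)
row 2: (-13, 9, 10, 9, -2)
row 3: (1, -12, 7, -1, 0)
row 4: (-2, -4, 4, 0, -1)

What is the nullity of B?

2

Row reduce to echelon form.
R2 ← R2 + (13)·R1: [0, -56, 62, 22, 11]
R3 ← R3 − R1: [0, -7, 3, -2, -1]
R4 ← R4 + (2)·R1: [0, -14, 12, 2, 1]
R3 ← R3 − (1/8)·R2: [0, 0, -19/4, -19/4, -19/8]
R4 ← R4 − (1/4)·R2: [0, 0, -7/2, -7/2, -7/4]
R4 ← R4 − (14/19)·R3: [0, 0, 0, 0, 0]
3 nonzero rows, so rank(B) = 3.
B has 5 columns; by rank–nullity, nullity = 5 − 3 = 2.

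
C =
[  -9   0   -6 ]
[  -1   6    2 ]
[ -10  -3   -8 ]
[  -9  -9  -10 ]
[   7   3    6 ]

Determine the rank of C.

2

Row reduce to echelon form.
R2 ← R2 − (1/9)·R1: [0, 6, 8/3]
R3 ← R3 − (10/9)·R1: [0, -3, -4/3]
R4 ← R4 − R1: [0, -9, -4]
R5 ← R5 + (7/9)·R1: [0, 3, 4/3]
R3 ← R3 + (1/2)·R2: [0, 0, 0]
R4 ← R4 + (3/2)·R2: [0, 0, 0]
R5 ← R5 − (1/2)·R2: [0, 0, 0]
Echelon form has 2 nonzero rows, so rank(C) = 2.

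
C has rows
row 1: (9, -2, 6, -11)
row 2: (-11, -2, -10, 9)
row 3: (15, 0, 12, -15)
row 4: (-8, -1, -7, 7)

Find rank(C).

Row reduce to echelon form.
R2 ← R2 + (11/9)·R1: [0, -40/9, -8/3, -40/9]
R3 ← R3 − (5/3)·R1: [0, 10/3, 2, 10/3]
R4 ← R4 + (8/9)·R1: [0, -25/9, -5/3, -25/9]
R3 ← R3 + (3/4)·R2: [0, 0, 0, 0]
R4 ← R4 − (5/8)·R2: [0, 0, 0, 0]
Echelon form has 2 nonzero rows, so rank(C) = 2.

2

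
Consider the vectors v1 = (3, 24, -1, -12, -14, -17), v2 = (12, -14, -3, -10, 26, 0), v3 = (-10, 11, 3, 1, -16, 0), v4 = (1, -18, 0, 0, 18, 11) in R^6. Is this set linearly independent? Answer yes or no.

yes

Form the matrix with these vectors as rows and row reduce.
R2 ← R2 − (4)·R1: [0, -110, 1, 38, 82, 68]
R3 ← R3 + (10/3)·R1: [0, 91, -1/3, -39, -188/3, -170/3]
R4 ← R4 − (1/3)·R1: [0, -26, 1/3, 4, 68/3, 50/3]
R3 ← R3 + (91/110)·R2: [0, 0, 163/330, -416/55, 853/165, -68/165]
R4 ← R4 − (13/55)·R2: [0, 0, 16/165, -274/55, 542/165, 98/165]
R4 ← R4 − (32/163)·R3: [0, 0, 0, -570/163, 370/163, 110/163]
4 nonzero rows, so the 4 vectors span a space of dimension 4.
Since 4 = 4, the vectors are linearly independent.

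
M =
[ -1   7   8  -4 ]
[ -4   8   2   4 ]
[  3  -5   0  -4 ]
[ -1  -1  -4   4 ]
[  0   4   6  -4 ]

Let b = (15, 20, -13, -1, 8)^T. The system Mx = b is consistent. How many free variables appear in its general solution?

Row reduce the augmented matrix [M | b].
R2 ← R2 − (4)·R1: [0, -20, -30, 20, -40]
R3 ← R3 + (3)·R1: [0, 16, 24, -16, 32]
R4 ← R4 − R1: [0, -8, -12, 8, -16]
R3 ← R3 + (4/5)·R2: [0, 0, 0, 0, 0]
R4 ← R4 − (2/5)·R2: [0, 0, 0, 0, 0]
R5 ← R5 + (1/5)·R2: [0, 0, 0, 0, 0]
The echelon form has 2 nonzero rows, and every pivot lies in the first 4 columns, so rank(M) = rank([M|b]) = 2.
The system is consistent.
Free variables = (unknowns) − (rank) = 4 − 2 = 2.

2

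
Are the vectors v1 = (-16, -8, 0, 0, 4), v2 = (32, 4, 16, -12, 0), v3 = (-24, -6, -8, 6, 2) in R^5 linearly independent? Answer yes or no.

Form the matrix with these vectors as rows and row reduce.
R2 ← R2 + (2)·R1: [0, -12, 16, -12, 8]
R3 ← R3 − (3/2)·R1: [0, 6, -8, 6, -4]
R3 ← R3 + (1/2)·R2: [0, 0, 0, 0, 0]
2 nonzero rows, so the 3 vectors span a space of dimension 2.
Since 2 < 3, the vectors are linearly dependent.

no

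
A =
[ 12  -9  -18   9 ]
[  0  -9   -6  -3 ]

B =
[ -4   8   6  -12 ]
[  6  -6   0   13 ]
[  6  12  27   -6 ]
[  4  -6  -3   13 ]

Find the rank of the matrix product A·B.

2

First compute AB:
[[-174, -120, -441, -36],
 [-102,   0, -153, -120]]
Now row reduce the product.
R2 ← R2 − (17/29)·R1: [0, 2040/29, 3060/29, -2868/29]
2 nonzero rows, so rank(AB) = 2.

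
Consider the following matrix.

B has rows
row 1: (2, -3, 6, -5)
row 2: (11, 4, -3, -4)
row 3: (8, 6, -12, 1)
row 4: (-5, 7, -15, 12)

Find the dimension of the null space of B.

1

Row reduce to echelon form.
R2 ← R2 − (11/2)·R1: [0, 41/2, -36, 47/2]
R3 ← R3 − (4)·R1: [0, 18, -36, 21]
R4 ← R4 + (5/2)·R1: [0, -1/2, 0, -1/2]
R3 ← R3 − (36/41)·R2: [0, 0, -180/41, 15/41]
R4 ← R4 + (1/41)·R2: [0, 0, -36/41, 3/41]
R4 ← R4 − (1/5)·R3: [0, 0, 0, 0]
3 nonzero rows, so rank(B) = 3.
B has 4 columns; by rank–nullity, nullity = 4 − 3 = 1.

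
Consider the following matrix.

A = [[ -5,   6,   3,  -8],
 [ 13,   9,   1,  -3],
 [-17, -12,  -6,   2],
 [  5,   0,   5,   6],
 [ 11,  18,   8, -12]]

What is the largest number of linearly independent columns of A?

4

Row reduce to echelon form.
R2 ← R2 + (13/5)·R1: [0, 123/5, 44/5, -119/5]
R3 ← R3 − (17/5)·R1: [0, -162/5, -81/5, 146/5]
R4 ← R4 + R1: [0, 6, 8, -2]
R5 ← R5 + (11/5)·R1: [0, 156/5, 73/5, -148/5]
R3 ← R3 + (54/41)·R2: [0, 0, -189/41, -88/41]
R4 ← R4 − (10/41)·R2: [0, 0, 240/41, 156/41]
R5 ← R5 − (52/41)·R2: [0, 0, 141/41, 24/41]
R4 ← R4 + (80/63)·R3: [0, 0, 0, 68/63]
R5 ← R5 + (47/63)·R3: [0, 0, 0, -64/63]
R5 ← R5 + (16/17)·R4: [0, 0, 0, 0]
Echelon form has 4 nonzero rows, so rank(A) = 4.
The rank gives the maximum number of linearly independent columns: 4.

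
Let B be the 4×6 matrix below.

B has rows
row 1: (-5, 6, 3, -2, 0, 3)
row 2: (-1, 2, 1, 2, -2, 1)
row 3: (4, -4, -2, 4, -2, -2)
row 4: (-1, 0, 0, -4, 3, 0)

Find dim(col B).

2

Row reduce to echelon form.
R2 ← R2 − (1/5)·R1: [0, 4/5, 2/5, 12/5, -2, 2/5]
R3 ← R3 + (4/5)·R1: [0, 4/5, 2/5, 12/5, -2, 2/5]
R4 ← R4 − (1/5)·R1: [0, -6/5, -3/5, -18/5, 3, -3/5]
R3 ← R3 − R2: [0, 0, 0, 0, 0, 0]
R4 ← R4 + (3/2)·R2: [0, 0, 0, 0, 0, 0]
Echelon form has 2 nonzero rows, so rank(B) = 2.
The column space has dimension equal to the rank: 2.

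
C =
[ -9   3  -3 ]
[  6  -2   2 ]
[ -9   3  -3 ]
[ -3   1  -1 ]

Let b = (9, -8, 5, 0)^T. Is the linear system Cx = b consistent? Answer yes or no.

no

Row reduce the augmented matrix [C | b].
R2 ← R2 + (2/3)·R1: [0, 0, 0, -2]
R3 ← R3 − R1: [0, 0, 0, -4]
R4 ← R4 − (1/3)·R1: [0, 0, 0, -3]
R3 ← R3 − (2)·R2: [0, 0, 0, 0]
R4 ← R4 − (3/2)·R2: [0, 0, 0, 0]
The echelon form has 2 nonzero rows; the last pivot sits in the augmented column, so rank(C) = 1 but rank([C|b]) = 2.
Since the ranks differ, the system is inconsistent.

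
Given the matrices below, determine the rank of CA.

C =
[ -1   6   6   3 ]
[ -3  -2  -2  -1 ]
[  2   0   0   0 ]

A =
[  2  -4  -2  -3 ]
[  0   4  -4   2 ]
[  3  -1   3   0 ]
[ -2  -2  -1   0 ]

First compute CA:
[[ 10,  16,  -7,  15],
 [-10,   8,   9,   5],
 [  4,  -8,  -4,  -6]]
Now row reduce the product.
R2 ← R2 + R1: [0, 24, 2, 20]
R3 ← R3 − (2/5)·R1: [0, -72/5, -6/5, -12]
R3 ← R3 + (3/5)·R2: [0, 0, 0, 0]
2 nonzero rows, so rank(CA) = 2.

2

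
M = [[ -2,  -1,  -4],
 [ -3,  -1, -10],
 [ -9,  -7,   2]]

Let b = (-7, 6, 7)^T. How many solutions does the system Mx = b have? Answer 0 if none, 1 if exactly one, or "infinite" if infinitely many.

Row reduce the augmented matrix [M | b].
R2 ← R2 − (3/2)·R1: [0, 1/2, -4, 33/2]
R3 ← R3 − (9/2)·R1: [0, -5/2, 20, 77/2]
R3 ← R3 + (5)·R2: [0, 0, 0, 121]
The echelon form has 3 nonzero rows; the last pivot sits in the augmented column, so rank(M) = 2 but rank([M|b]) = 3.
Since the ranks differ, the system is inconsistent.
It has no solutions.

0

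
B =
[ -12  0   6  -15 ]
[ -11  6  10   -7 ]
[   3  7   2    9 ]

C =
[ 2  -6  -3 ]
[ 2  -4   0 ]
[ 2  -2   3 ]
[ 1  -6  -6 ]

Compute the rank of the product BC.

First compute BC:
[[-27, 150, 144],
 [  3,  64, 105],
 [ 33, -104, -57]]
Now row reduce the product.
R2 ← R2 + (1/9)·R1: [0, 242/3, 121]
R3 ← R3 + (11/9)·R1: [0, 238/3, 119]
R3 ← R3 − (119/121)·R2: [0, 0, 0]
2 nonzero rows, so rank(BC) = 2.

2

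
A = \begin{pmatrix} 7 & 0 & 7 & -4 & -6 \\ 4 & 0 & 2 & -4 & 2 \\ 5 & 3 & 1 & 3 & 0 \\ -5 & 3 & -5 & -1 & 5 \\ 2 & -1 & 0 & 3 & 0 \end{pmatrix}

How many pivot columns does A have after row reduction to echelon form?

Row reduce to echelon form.
R2 ← R2 − (4/7)·R1: [0, 0, -2, -12/7, 38/7]
R3 ← R3 − (5/7)·R1: [0, 3, -4, 41/7, 30/7]
R4 ← R4 + (5/7)·R1: [0, 3, 0, -27/7, 5/7]
R5 ← R5 − (2/7)·R1: [0, -1, -2, 29/7, 12/7]
Swap R2 ↔ R3
R4 ← R4 − R2: [0, 0, 4, -68/7, -25/7]
R5 ← R5 + (1/3)·R2: [0, 0, -10/3, 128/21, 22/7]
R4 ← R4 + (2)·R3: [0, 0, 0, -92/7, 51/7]
R5 ← R5 − (5/3)·R3: [0, 0, 0, 188/21, -124/21]
R5 ← R5 + (47/69)·R4: [0, 0, 0, 0, -65/69]
Echelon form has 5 nonzero rows, so rank(A) = 5.
Each nonzero row contributes one pivot column: 5 pivot columns.

5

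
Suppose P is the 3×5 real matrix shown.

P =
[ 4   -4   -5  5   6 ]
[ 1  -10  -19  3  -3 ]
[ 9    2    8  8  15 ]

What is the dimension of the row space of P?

3

Row reduce to echelon form.
R2 ← R2 − (1/4)·R1: [0, -9, -71/4, 7/4, -9/2]
R3 ← R3 − (9/4)·R1: [0, 11, 77/4, -13/4, 3/2]
R3 ← R3 + (11/9)·R2: [0, 0, -22/9, -10/9, -4]
Echelon form has 3 nonzero rows, so rank(P) = 3.
The row space has dimension equal to the rank: 3.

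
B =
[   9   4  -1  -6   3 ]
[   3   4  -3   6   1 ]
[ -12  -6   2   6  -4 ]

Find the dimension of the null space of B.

Row reduce to echelon form.
R2 ← R2 − (1/3)·R1: [0, 8/3, -8/3, 8, 0]
R3 ← R3 + (4/3)·R1: [0, -2/3, 2/3, -2, 0]
R3 ← R3 + (1/4)·R2: [0, 0, 0, 0, 0]
2 nonzero rows, so rank(B) = 2.
B has 5 columns; by rank–nullity, nullity = 5 − 2 = 3.

3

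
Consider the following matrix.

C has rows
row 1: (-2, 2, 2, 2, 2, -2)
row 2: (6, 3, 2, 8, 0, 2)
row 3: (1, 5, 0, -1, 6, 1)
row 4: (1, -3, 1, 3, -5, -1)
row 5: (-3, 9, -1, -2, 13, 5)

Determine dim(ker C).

Row reduce to echelon form.
R2 ← R2 + (3)·R1: [0, 9, 8, 14, 6, -4]
R3 ← R3 + (1/2)·R1: [0, 6, 1, 0, 7, 0]
R4 ← R4 + (1/2)·R1: [0, -2, 2, 4, -4, -2]
R5 ← R5 − (3/2)·R1: [0, 6, -4, -5, 10, 8]
R3 ← R3 − (2/3)·R2: [0, 0, -13/3, -28/3, 3, 8/3]
R4 ← R4 + (2/9)·R2: [0, 0, 34/9, 64/9, -8/3, -26/9]
R5 ← R5 − (2/3)·R2: [0, 0, -28/3, -43/3, 6, 32/3]
R4 ← R4 + (34/39)·R3: [0, 0, 0, -40/39, -2/39, -22/39]
R5 ← R5 − (28/13)·R3: [0, 0, 0, 75/13, -6/13, 64/13]
R5 ← R5 + (45/8)·R4: [0, 0, 0, 0, -3/4, 7/4]
5 nonzero rows, so rank(C) = 5.
C has 6 columns; by rank–nullity, nullity = 6 − 5 = 1.

1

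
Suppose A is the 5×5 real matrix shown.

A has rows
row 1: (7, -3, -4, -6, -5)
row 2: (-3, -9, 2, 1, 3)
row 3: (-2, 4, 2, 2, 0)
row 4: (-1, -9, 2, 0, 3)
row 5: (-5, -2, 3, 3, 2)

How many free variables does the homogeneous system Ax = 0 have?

0

Row reduce to echelon form.
R2 ← R2 + (3/7)·R1: [0, -72/7, 2/7, -11/7, 6/7]
R3 ← R3 + (2/7)·R1: [0, 22/7, 6/7, 2/7, -10/7]
R4 ← R4 + (1/7)·R1: [0, -66/7, 10/7, -6/7, 16/7]
R5 ← R5 + (5/7)·R1: [0, -29/7, 1/7, -9/7, -11/7]
R3 ← R3 + (11/36)·R2: [0, 0, 17/18, -7/36, -7/6]
R4 ← R4 − (11/12)·R2: [0, 0, 7/6, 7/12, 3/2]
R5 ← R5 − (29/72)·R2: [0, 0, 1/36, -47/72, -23/12]
R4 ← R4 − (21/17)·R3: [0, 0, 0, 14/17, 50/17]
R5 ← R5 − (1/34)·R3: [0, 0, 0, -11/17, -32/17]
R5 ← R5 + (11/14)·R4: [0, 0, 0, 0, 3/7]
5 nonzero rows, so rank(A) = 5.
A has 5 columns; by rank–nullity, nullity = 5 − 5 = 0.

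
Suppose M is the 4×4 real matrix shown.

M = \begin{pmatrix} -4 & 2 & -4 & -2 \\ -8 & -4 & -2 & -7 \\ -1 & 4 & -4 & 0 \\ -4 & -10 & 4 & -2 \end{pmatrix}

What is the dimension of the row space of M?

4

Row reduce to echelon form.
R2 ← R2 − (2)·R1: [0, -8, 6, -3]
R3 ← R3 − (1/4)·R1: [0, 7/2, -3, 1/2]
R4 ← R4 − R1: [0, -12, 8, 0]
R3 ← R3 + (7/16)·R2: [0, 0, -3/8, -13/16]
R4 ← R4 − (3/2)·R2: [0, 0, -1, 9/2]
R4 ← R4 − (8/3)·R3: [0, 0, 0, 20/3]
Echelon form has 4 nonzero rows, so rank(M) = 4.
The row space has dimension equal to the rank: 4.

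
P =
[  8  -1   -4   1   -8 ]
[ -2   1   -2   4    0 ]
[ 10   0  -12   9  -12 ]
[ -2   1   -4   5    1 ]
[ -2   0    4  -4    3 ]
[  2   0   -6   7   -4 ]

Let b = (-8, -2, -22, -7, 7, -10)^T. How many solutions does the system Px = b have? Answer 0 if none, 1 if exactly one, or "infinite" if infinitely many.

infinite

Row reduce the augmented matrix [P | b].
R2 ← R2 + (1/4)·R1: [0, 3/4, -3, 17/4, -2, -4]
R3 ← R3 − (5/4)·R1: [0, 5/4, -7, 31/4, -2, -12]
R4 ← R4 + (1/4)·R1: [0, 3/4, -5, 21/4, -1, -9]
R5 ← R5 + (1/4)·R1: [0, -1/4, 3, -15/4, 1, 5]
R6 ← R6 − (1/4)·R1: [0, 1/4, -5, 27/4, -2, -8]
R3 ← R3 − (5/3)·R2: [0, 0, -2, 2/3, 4/3, -16/3]
R4 ← R4 − R2: [0, 0, -2, 1, 1, -5]
R5 ← R5 + (1/3)·R2: [0, 0, 2, -7/3, 1/3, 11/3]
R6 ← R6 − (1/3)·R2: [0, 0, -4, 16/3, -4/3, -20/3]
R4 ← R4 − R3: [0, 0, 0, 1/3, -1/3, 1/3]
R5 ← R5 + R3: [0, 0, 0, -5/3, 5/3, -5/3]
R6 ← R6 − (2)·R3: [0, 0, 0, 4, -4, 4]
R5 ← R5 + (5)·R4: [0, 0, 0, 0, 0, 0]
R6 ← R6 − (12)·R4: [0, 0, 0, 0, 0, 0]
The echelon form has 4 nonzero rows, and every pivot lies in the first 5 columns, so rank(P) = rank([P|b]) = 4.
The system is consistent.
rank = 4 < 5 unknowns, so there are infinitely many solutions.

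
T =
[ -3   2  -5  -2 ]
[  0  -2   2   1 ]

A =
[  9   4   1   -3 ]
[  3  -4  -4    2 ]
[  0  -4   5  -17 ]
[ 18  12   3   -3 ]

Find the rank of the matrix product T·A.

First compute TA:
[[-57, -24, -42, 104],
 [ 12,  12,  21, -41]]
Now row reduce the product.
R2 ← R2 + (4/19)·R1: [0, 132/19, 231/19, -363/19]
2 nonzero rows, so rank(TA) = 2.

2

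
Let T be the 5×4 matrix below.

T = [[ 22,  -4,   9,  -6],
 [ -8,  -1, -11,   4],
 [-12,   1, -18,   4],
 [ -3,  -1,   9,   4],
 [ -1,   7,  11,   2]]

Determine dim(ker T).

0

Row reduce to echelon form.
R2 ← R2 + (4/11)·R1: [0, -27/11, -85/11, 20/11]
R3 ← R3 + (6/11)·R1: [0, -13/11, -144/11, 8/11]
R4 ← R4 + (3/22)·R1: [0, -17/11, 225/22, 35/11]
R5 ← R5 + (1/22)·R1: [0, 75/11, 251/22, 19/11]
R3 ← R3 − (13/27)·R2: [0, 0, -253/27, -4/27]
R4 ← R4 − (17/27)·R2: [0, 0, 815/54, 55/27]
R5 ← R5 + (25/9)·R2: [0, 0, -181/18, 61/9]
R4 ← R4 + (815/506)·R3: [0, 0, 0, 455/253]
R5 ← R5 − (543/506)·R3: [0, 0, 0, 1755/253]
R5 ← R5 − (27/7)·R4: [0, 0, 0, 0]
4 nonzero rows, so rank(T) = 4.
T has 4 columns; by rank–nullity, nullity = 4 − 4 = 0.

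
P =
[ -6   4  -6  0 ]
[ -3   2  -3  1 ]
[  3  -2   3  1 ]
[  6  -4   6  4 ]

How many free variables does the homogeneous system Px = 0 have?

Row reduce to echelon form.
R2 ← R2 − (1/2)·R1: [0, 0, 0, 1]
R3 ← R3 + (1/2)·R1: [0, 0, 0, 1]
R4 ← R4 + R1: [0, 0, 0, 4]
R3 ← R3 − R2: [0, 0, 0, 0]
R4 ← R4 − (4)·R2: [0, 0, 0, 0]
2 nonzero rows, so rank(P) = 2.
P has 4 columns; by rank–nullity, nullity = 4 − 2 = 2.

2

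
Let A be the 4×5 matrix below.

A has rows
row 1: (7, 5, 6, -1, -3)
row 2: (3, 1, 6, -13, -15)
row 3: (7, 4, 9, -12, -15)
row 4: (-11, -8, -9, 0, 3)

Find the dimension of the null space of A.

3

Row reduce to echelon form.
R2 ← R2 − (3/7)·R1: [0, -8/7, 24/7, -88/7, -96/7]
R3 ← R3 − R1: [0, -1, 3, -11, -12]
R4 ← R4 + (11/7)·R1: [0, -1/7, 3/7, -11/7, -12/7]
R3 ← R3 − (7/8)·R2: [0, 0, 0, 0, 0]
R4 ← R4 − (1/8)·R2: [0, 0, 0, 0, 0]
2 nonzero rows, so rank(A) = 2.
A has 5 columns; by rank–nullity, nullity = 5 − 2 = 3.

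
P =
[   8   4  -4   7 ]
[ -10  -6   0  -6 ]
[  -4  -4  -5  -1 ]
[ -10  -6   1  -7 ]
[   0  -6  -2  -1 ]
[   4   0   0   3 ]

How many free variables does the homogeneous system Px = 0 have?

Row reduce to echelon form.
R2 ← R2 + (5/4)·R1: [0, -1, -5, 11/4]
R3 ← R3 + (1/2)·R1: [0, -2, -7, 5/2]
R4 ← R4 + (5/4)·R1: [0, -1, -4, 7/4]
R6 ← R6 − (1/2)·R1: [0, -2, 2, -1/2]
R3 ← R3 − (2)·R2: [0, 0, 3, -3]
R4 ← R4 − R2: [0, 0, 1, -1]
R5 ← R5 − (6)·R2: [0, 0, 28, -35/2]
R6 ← R6 − (2)·R2: [0, 0, 12, -6]
R4 ← R4 − (1/3)·R3: [0, 0, 0, 0]
R5 ← R5 − (28/3)·R3: [0, 0, 0, 21/2]
R6 ← R6 − (4)·R3: [0, 0, 0, 6]
Swap R4 ↔ R5
R6 ← R6 − (4/7)·R4: [0, 0, 0, 0]
4 nonzero rows, so rank(P) = 4.
P has 4 columns; by rank–nullity, nullity = 4 − 4 = 0.

0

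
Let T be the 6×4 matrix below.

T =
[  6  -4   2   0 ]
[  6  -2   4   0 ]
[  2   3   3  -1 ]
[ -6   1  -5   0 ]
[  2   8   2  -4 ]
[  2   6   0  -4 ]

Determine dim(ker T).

Row reduce to echelon form.
R2 ← R2 − R1: [0, 2, 2, 0]
R3 ← R3 − (1/3)·R1: [0, 13/3, 7/3, -1]
R4 ← R4 + R1: [0, -3, -3, 0]
R5 ← R5 − (1/3)·R1: [0, 28/3, 4/3, -4]
R6 ← R6 − (1/3)·R1: [0, 22/3, -2/3, -4]
R3 ← R3 − (13/6)·R2: [0, 0, -2, -1]
R4 ← R4 + (3/2)·R2: [0, 0, 0, 0]
R5 ← R5 − (14/3)·R2: [0, 0, -8, -4]
R6 ← R6 − (11/3)·R2: [0, 0, -8, -4]
R5 ← R5 − (4)·R3: [0, 0, 0, 0]
R6 ← R6 − (4)·R3: [0, 0, 0, 0]
3 nonzero rows, so rank(T) = 3.
T has 4 columns; by rank–nullity, nullity = 4 − 3 = 1.

1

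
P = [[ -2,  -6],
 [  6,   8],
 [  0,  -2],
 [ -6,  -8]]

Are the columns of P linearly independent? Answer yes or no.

yes

Row reduce P to echelon form.
R2 ← R2 + (3)·R1: [0, -10]
R4 ← R4 − (3)·R1: [0, 10]
R3 ← R3 − (1/5)·R2: [0, 0]
R4 ← R4 + R2: [0, 0]
2 pivots among 2 columns.
Every column is a pivot column, so the columns are linearly independent.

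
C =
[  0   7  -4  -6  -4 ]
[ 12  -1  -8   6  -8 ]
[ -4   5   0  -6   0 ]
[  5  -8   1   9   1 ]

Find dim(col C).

Row reduce to echelon form.
Swap R1 ↔ R2
R3 ← R3 + (1/3)·R1: [0, 14/3, -8/3, -4, -8/3]
R4 ← R4 − (5/12)·R1: [0, -91/12, 13/3, 13/2, 13/3]
R3 ← R3 − (2/3)·R2: [0, 0, 0, 0, 0]
R4 ← R4 + (13/12)·R2: [0, 0, 0, 0, 0]
Echelon form has 2 nonzero rows, so rank(C) = 2.
The column space has dimension equal to the rank: 2.

2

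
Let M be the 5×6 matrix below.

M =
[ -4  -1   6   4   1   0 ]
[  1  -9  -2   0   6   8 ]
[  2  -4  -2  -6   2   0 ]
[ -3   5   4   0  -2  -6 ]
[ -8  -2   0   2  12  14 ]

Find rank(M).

5

Row reduce to echelon form.
R2 ← R2 + (1/4)·R1: [0, -37/4, -1/2, 1, 25/4, 8]
R3 ← R3 + (1/2)·R1: [0, -9/2, 1, -4, 5/2, 0]
R4 ← R4 − (3/4)·R1: [0, 23/4, -1/2, -3, -11/4, -6]
R5 ← R5 − (2)·R1: [0, 0, -12, -6, 10, 14]
R3 ← R3 − (18/37)·R2: [0, 0, 46/37, -166/37, -20/37, -144/37]
R4 ← R4 + (23/37)·R2: [0, 0, -30/37, -88/37, 42/37, -38/37]
R4 ← R4 + (15/23)·R3: [0, 0, 0, -122/23, 18/23, -82/23]
R5 ← R5 + (222/23)·R3: [0, 0, 0, -1134/23, 110/23, -542/23]
R5 ← R5 − (567/61)·R4: [0, 0, 0, 0, -152/61, 584/61]
Echelon form has 5 nonzero rows, so rank(M) = 5.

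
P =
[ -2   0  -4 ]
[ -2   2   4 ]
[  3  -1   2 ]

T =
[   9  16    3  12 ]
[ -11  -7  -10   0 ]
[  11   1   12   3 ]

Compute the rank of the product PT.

First compute PT:
[[-62, -36, -54, -36],
 [  4, -42,  22, -12],
 [ 60,  57,  43,  42]]
Now row reduce the product.
R2 ← R2 + (2/31)·R1: [0, -1374/31, 574/31, -444/31]
R3 ← R3 + (30/31)·R1: [0, 687/31, -287/31, 222/31]
R3 ← R3 + (1/2)·R2: [0, 0, 0, 0]
2 nonzero rows, so rank(PT) = 2.

2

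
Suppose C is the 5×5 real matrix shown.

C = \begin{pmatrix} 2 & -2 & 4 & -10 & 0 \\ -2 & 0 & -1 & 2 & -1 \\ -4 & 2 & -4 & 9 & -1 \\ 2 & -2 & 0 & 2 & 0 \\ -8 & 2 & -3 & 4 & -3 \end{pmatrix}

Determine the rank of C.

3

Row reduce to echelon form.
R2 ← R2 + R1: [0, -2, 3, -8, -1]
R3 ← R3 + (2)·R1: [0, -2, 4, -11, -1]
R4 ← R4 − R1: [0, 0, -4, 12, 0]
R5 ← R5 + (4)·R1: [0, -6, 13, -36, -3]
R3 ← R3 − R2: [0, 0, 1, -3, 0]
R5 ← R5 − (3)·R2: [0, 0, 4, -12, 0]
R4 ← R4 + (4)·R3: [0, 0, 0, 0, 0]
R5 ← R5 − (4)·R3: [0, 0, 0, 0, 0]
Echelon form has 3 nonzero rows, so rank(C) = 3.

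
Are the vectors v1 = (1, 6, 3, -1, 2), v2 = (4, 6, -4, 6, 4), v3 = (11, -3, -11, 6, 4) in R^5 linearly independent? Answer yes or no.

Form the matrix with these vectors as rows and row reduce.
R2 ← R2 − (4)·R1: [0, -18, -16, 10, -4]
R3 ← R3 − (11)·R1: [0, -69, -44, 17, -18]
R3 ← R3 − (23/6)·R2: [0, 0, 52/3, -64/3, -8/3]
3 nonzero rows, so the 3 vectors span a space of dimension 3.
Since 3 = 3, the vectors are linearly independent.

yes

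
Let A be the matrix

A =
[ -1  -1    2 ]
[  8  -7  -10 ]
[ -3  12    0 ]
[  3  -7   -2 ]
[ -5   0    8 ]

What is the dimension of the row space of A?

Row reduce to echelon form.
R2 ← R2 + (8)·R1: [0, -15, 6]
R3 ← R3 − (3)·R1: [0, 15, -6]
R4 ← R4 + (3)·R1: [0, -10, 4]
R5 ← R5 − (5)·R1: [0, 5, -2]
R3 ← R3 + R2: [0, 0, 0]
R4 ← R4 − (2/3)·R2: [0, 0, 0]
R5 ← R5 + (1/3)·R2: [0, 0, 0]
Echelon form has 2 nonzero rows, so rank(A) = 2.
The row space has dimension equal to the rank: 2.

2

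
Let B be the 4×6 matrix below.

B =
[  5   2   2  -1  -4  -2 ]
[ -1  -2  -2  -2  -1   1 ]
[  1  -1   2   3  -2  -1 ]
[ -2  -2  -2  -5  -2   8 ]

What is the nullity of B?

Row reduce to echelon form.
R2 ← R2 + (1/5)·R1: [0, -8/5, -8/5, -11/5, -9/5, 3/5]
R3 ← R3 − (1/5)·R1: [0, -7/5, 8/5, 16/5, -6/5, -3/5]
R4 ← R4 + (2/5)·R1: [0, -6/5, -6/5, -27/5, -18/5, 36/5]
R3 ← R3 − (7/8)·R2: [0, 0, 3, 41/8, 3/8, -9/8]
R4 ← R4 − (3/4)·R2: [0, 0, 0, -15/4, -9/4, 27/4]
4 nonzero rows, so rank(B) = 4.
B has 6 columns; by rank–nullity, nullity = 6 − 4 = 2.

2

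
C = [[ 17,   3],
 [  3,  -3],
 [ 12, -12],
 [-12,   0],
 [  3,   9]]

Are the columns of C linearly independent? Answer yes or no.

yes

Row reduce C to echelon form.
R2 ← R2 − (3/17)·R1: [0, -60/17]
R3 ← R3 − (12/17)·R1: [0, -240/17]
R4 ← R4 + (12/17)·R1: [0, 36/17]
R5 ← R5 − (3/17)·R1: [0, 144/17]
R3 ← R3 − (4)·R2: [0, 0]
R4 ← R4 + (3/5)·R2: [0, 0]
R5 ← R5 + (12/5)·R2: [0, 0]
2 pivots among 2 columns.
Every column is a pivot column, so the columns are linearly independent.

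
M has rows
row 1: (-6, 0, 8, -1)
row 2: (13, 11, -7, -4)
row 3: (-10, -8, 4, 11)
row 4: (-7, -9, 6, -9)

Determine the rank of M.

4

Row reduce to echelon form.
R2 ← R2 + (13/6)·R1: [0, 11, 31/3, -37/6]
R3 ← R3 − (5/3)·R1: [0, -8, -28/3, 38/3]
R4 ← R4 − (7/6)·R1: [0, -9, -10/3, -47/6]
R3 ← R3 + (8/11)·R2: [0, 0, -20/11, 90/11]
R4 ← R4 + (9/11)·R2: [0, 0, 169/33, -425/33]
R4 ← R4 + (169/60)·R3: [0, 0, 0, 61/6]
Echelon form has 4 nonzero rows, so rank(M) = 4.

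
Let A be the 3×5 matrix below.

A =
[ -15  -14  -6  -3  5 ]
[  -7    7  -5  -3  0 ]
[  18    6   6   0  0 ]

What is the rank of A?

3

Row reduce to echelon form.
R2 ← R2 − (7/15)·R1: [0, 203/15, -11/5, -8/5, -7/3]
R3 ← R3 + (6/5)·R1: [0, -54/5, -6/5, -18/5, 6]
R3 ← R3 + (162/203)·R2: [0, 0, -600/203, -990/203, 120/29]
Echelon form has 3 nonzero rows, so rank(A) = 3.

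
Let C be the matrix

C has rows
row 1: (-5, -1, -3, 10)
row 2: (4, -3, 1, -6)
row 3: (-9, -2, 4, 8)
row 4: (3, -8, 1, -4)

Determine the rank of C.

3

Row reduce to echelon form.
R2 ← R2 + (4/5)·R1: [0, -19/5, -7/5, 2]
R3 ← R3 − (9/5)·R1: [0, -1/5, 47/5, -10]
R4 ← R4 + (3/5)·R1: [0, -43/5, -4/5, 2]
R3 ← R3 − (1/19)·R2: [0, 0, 180/19, -192/19]
R4 ← R4 − (43/19)·R2: [0, 0, 45/19, -48/19]
R4 ← R4 − (1/4)·R3: [0, 0, 0, 0]
Echelon form has 3 nonzero rows, so rank(C) = 3.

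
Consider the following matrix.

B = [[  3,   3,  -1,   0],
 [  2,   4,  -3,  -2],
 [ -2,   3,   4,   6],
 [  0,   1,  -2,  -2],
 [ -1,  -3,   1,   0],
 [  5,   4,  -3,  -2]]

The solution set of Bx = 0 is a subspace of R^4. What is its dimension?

Row reduce to echelon form.
R2 ← R2 − (2/3)·R1: [0, 2, -7/3, -2]
R3 ← R3 + (2/3)·R1: [0, 5, 10/3, 6]
R5 ← R5 + (1/3)·R1: [0, -2, 2/3, 0]
R6 ← R6 − (5/3)·R1: [0, -1, -4/3, -2]
R3 ← R3 − (5/2)·R2: [0, 0, 55/6, 11]
R4 ← R4 − (1/2)·R2: [0, 0, -5/6, -1]
R5 ← R5 + R2: [0, 0, -5/3, -2]
R6 ← R6 + (1/2)·R2: [0, 0, -5/2, -3]
R4 ← R4 + (1/11)·R3: [0, 0, 0, 0]
R5 ← R5 + (2/11)·R3: [0, 0, 0, 0]
R6 ← R6 + (3/11)·R3: [0, 0, 0, 0]
3 nonzero rows, so rank(B) = 3.
B has 4 columns; by rank–nullity, nullity = 4 − 3 = 1.

1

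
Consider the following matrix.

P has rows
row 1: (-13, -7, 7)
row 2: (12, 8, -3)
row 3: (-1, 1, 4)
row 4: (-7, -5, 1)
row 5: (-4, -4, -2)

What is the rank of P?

2

Row reduce to echelon form.
R2 ← R2 + (12/13)·R1: [0, 20/13, 45/13]
R3 ← R3 − (1/13)·R1: [0, 20/13, 45/13]
R4 ← R4 − (7/13)·R1: [0, -16/13, -36/13]
R5 ← R5 − (4/13)·R1: [0, -24/13, -54/13]
R3 ← R3 − R2: [0, 0, 0]
R4 ← R4 + (4/5)·R2: [0, 0, 0]
R5 ← R5 + (6/5)·R2: [0, 0, 0]
Echelon form has 2 nonzero rows, so rank(P) = 2.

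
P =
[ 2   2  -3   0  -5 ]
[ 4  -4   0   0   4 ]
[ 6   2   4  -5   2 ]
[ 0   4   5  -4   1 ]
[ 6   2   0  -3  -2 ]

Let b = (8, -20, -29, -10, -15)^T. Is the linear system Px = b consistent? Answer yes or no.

Row reduce the augmented matrix [P | b].
R2 ← R2 − (2)·R1: [0, -8, 6, 0, 14, -36]
R3 ← R3 − (3)·R1: [0, -4, 13, -5, 17, -53]
R5 ← R5 − (3)·R1: [0, -4, 9, -3, 13, -39]
R3 ← R3 − (1/2)·R2: [0, 0, 10, -5, 10, -35]
R4 ← R4 + (1/2)·R2: [0, 0, 8, -4, 8, -28]
R5 ← R5 − (1/2)·R2: [0, 0, 6, -3, 6, -21]
R4 ← R4 − (4/5)·R3: [0, 0, 0, 0, 0, 0]
R5 ← R5 − (3/5)·R3: [0, 0, 0, 0, 0, 0]
The echelon form has 3 nonzero rows, and every pivot lies in the first 5 columns, so rank(P) = rank([P|b]) = 3.
The system is consistent.

yes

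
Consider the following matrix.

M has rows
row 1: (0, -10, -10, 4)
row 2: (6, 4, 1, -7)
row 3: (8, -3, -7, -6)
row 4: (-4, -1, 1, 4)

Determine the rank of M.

2

Row reduce to echelon form.
Swap R1 ↔ R2
R3 ← R3 − (4/3)·R1: [0, -25/3, -25/3, 10/3]
R4 ← R4 + (2/3)·R1: [0, 5/3, 5/3, -2/3]
R3 ← R3 − (5/6)·R2: [0, 0, 0, 0]
R4 ← R4 + (1/6)·R2: [0, 0, 0, 0]
Echelon form has 2 nonzero rows, so rank(M) = 2.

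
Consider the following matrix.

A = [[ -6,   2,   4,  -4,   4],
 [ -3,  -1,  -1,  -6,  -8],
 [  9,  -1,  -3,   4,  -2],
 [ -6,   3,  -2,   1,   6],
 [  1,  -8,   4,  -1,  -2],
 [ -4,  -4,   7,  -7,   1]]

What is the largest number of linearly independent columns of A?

5

Row reduce to echelon form.
R2 ← R2 − (1/2)·R1: [0, -2, -3, -4, -10]
R3 ← R3 + (3/2)·R1: [0, 2, 3, -2, 4]
R4 ← R4 − R1: [0, 1, -6, 5, 2]
R5 ← R5 + (1/6)·R1: [0, -23/3, 14/3, -5/3, -4/3]
R6 ← R6 − (2/3)·R1: [0, -16/3, 13/3, -13/3, -5/3]
R3 ← R3 + R2: [0, 0, 0, -6, -6]
R4 ← R4 + (1/2)·R2: [0, 0, -15/2, 3, -3]
R5 ← R5 − (23/6)·R2: [0, 0, 97/6, 41/3, 37]
R6 ← R6 − (8/3)·R2: [0, 0, 37/3, 19/3, 25]
Swap R3 ↔ R4
R5 ← R5 + (97/45)·R3: [0, 0, 0, 302/15, 458/15]
R6 ← R6 + (74/45)·R3: [0, 0, 0, 169/15, 301/15]
R5 ← R5 + (151/45)·R4: [0, 0, 0, 0, 52/5]
R6 ← R6 + (169/90)·R4: [0, 0, 0, 0, 44/5]
R6 ← R6 − (11/13)·R5: [0, 0, 0, 0, 0]
Echelon form has 5 nonzero rows, so rank(A) = 5.
The rank gives the maximum number of linearly independent columns: 5.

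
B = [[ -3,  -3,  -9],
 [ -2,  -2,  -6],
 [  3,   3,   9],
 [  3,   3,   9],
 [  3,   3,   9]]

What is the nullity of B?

Row reduce to echelon form.
R2 ← R2 − (2/3)·R1: [0, 0, 0]
R3 ← R3 + R1: [0, 0, 0]
R4 ← R4 + R1: [0, 0, 0]
R5 ← R5 + R1: [0, 0, 0]
1 nonzero row, so rank(B) = 1.
B has 3 columns; by rank–nullity, nullity = 3 − 1 = 2.

2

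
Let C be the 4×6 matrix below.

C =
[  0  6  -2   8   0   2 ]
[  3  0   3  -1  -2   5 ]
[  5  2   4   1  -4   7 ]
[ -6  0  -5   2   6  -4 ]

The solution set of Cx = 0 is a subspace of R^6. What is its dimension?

3

Row reduce to echelon form.
Swap R1 ↔ R2
R3 ← R3 − (5/3)·R1: [0, 2, -1, 8/3, -2/3, -4/3]
R4 ← R4 + (2)·R1: [0, 0, 1, 0, 2, 6]
R3 ← R3 − (1/3)·R2: [0, 0, -1/3, 0, -2/3, -2]
R4 ← R4 + (3)·R3: [0, 0, 0, 0, 0, 0]
3 nonzero rows, so rank(C) = 3.
C has 6 columns; by rank–nullity, nullity = 6 − 3 = 3.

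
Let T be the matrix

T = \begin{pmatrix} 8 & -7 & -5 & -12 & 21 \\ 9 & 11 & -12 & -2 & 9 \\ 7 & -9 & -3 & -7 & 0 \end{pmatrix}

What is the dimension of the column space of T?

3

Row reduce to echelon form.
R2 ← R2 − (9/8)·R1: [0, 151/8, -51/8, 23/2, -117/8]
R3 ← R3 − (7/8)·R1: [0, -23/8, 11/8, 7/2, -147/8]
R3 ← R3 + (23/151)·R2: [0, 0, 61/151, 793/151, -3111/151]
Echelon form has 3 nonzero rows, so rank(T) = 3.
The column space has dimension equal to the rank: 3.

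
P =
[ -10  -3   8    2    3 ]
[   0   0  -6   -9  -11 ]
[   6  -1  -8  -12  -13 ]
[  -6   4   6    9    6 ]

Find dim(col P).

4

Row reduce to echelon form.
R3 ← R3 + (3/5)·R1: [0, -14/5, -16/5, -54/5, -56/5]
R4 ← R4 − (3/5)·R1: [0, 29/5, 6/5, 39/5, 21/5]
Swap R2 ↔ R3
R4 ← R4 + (29/14)·R2: [0, 0, -38/7, -102/7, -19]
R4 ← R4 − (19/21)·R3: [0, 0, 0, -45/7, -190/21]
Echelon form has 4 nonzero rows, so rank(P) = 4.
The column space has dimension equal to the rank: 4.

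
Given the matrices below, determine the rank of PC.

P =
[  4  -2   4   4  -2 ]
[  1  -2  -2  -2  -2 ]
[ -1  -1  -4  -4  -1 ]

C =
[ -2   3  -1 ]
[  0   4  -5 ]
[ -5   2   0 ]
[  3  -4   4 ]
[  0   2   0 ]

2

First compute PC:
[[-16,  -8,  22],
 [  2,  -5,   1],
 [ 10,  -1, -10]]
Now row reduce the product.
R2 ← R2 + (1/8)·R1: [0, -6, 15/4]
R3 ← R3 + (5/8)·R1: [0, -6, 15/4]
R3 ← R3 − R2: [0, 0, 0]
2 nonzero rows, so rank(PC) = 2.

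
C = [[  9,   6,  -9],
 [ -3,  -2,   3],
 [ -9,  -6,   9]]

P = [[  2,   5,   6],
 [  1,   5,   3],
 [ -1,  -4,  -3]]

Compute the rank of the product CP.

First compute CP:
[[ 33, 111,  99],
 [-11, -37, -33],
 [-33, -111, -99]]
Now row reduce the product.
R2 ← R2 + (1/3)·R1: [0, 0, 0]
R3 ← R3 + R1: [0, 0, 0]
1 nonzero row, so rank(CP) = 1.

1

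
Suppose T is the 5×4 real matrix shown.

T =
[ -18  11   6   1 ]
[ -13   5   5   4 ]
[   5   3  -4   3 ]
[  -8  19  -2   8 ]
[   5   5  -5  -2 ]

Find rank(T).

4

Row reduce to echelon form.
R2 ← R2 − (13/18)·R1: [0, -53/18, 2/3, 59/18]
R3 ← R3 + (5/18)·R1: [0, 109/18, -7/3, 59/18]
R4 ← R4 − (4/9)·R1: [0, 127/9, -14/3, 68/9]
R5 ← R5 + (5/18)·R1: [0, 145/18, -10/3, -31/18]
R3 ← R3 + (109/53)·R2: [0, 0, -51/53, 531/53]
R4 ← R4 + (254/53)·R2: [0, 0, -78/53, 1233/53]
R5 ← R5 + (145/53)·R2: [0, 0, -80/53, 384/53]
R4 ← R4 − (26/17)·R3: [0, 0, 0, 135/17]
R5 ← R5 − (80/51)·R3: [0, 0, 0, -144/17]
R5 ← R5 + (16/15)·R4: [0, 0, 0, 0]
Echelon form has 4 nonzero rows, so rank(T) = 4.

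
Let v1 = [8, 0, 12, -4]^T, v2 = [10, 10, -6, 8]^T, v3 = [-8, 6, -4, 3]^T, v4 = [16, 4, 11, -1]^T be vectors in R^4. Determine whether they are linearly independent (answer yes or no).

yes

Form the matrix with these vectors as rows and row reduce.
R2 ← R2 − (5/4)·R1: [0, 10, -21, 13]
R3 ← R3 + R1: [0, 6, 8, -1]
R4 ← R4 − (2)·R1: [0, 4, -13, 7]
R3 ← R3 − (3/5)·R2: [0, 0, 103/5, -44/5]
R4 ← R4 − (2/5)·R2: [0, 0, -23/5, 9/5]
R4 ← R4 + (23/103)·R3: [0, 0, 0, -17/103]
4 nonzero rows, so the 4 vectors span a space of dimension 4.
Since 4 = 4, the vectors are linearly independent.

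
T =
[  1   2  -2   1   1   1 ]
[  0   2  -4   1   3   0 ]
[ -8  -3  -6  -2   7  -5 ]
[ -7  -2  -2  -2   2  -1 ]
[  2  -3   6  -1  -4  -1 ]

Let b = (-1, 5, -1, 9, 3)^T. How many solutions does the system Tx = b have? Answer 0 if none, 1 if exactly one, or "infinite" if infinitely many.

0

Row reduce the augmented matrix [T | b].
R3 ← R3 + (8)·R1: [0, 13, -22, 6, 15, 3, -9]
R4 ← R4 + (7)·R1: [0, 12, -16, 5, 9, 6, 2]
R5 ← R5 − (2)·R1: [0, -7, 10, -3, -6, -3, 5]
R3 ← R3 − (13/2)·R2: [0, 0, 4, -1/2, -9/2, 3, -83/2]
R4 ← R4 − (6)·R2: [0, 0, 8, -1, -9, 6, -28]
R5 ← R5 + (7/2)·R2: [0, 0, -4, 1/2, 9/2, -3, 45/2]
R4 ← R4 − (2)·R3: [0, 0, 0, 0, 0, 0, 55]
R5 ← R5 + R3: [0, 0, 0, 0, 0, 0, -19]
R5 ← R5 + (19/55)·R4: [0, 0, 0, 0, 0, 0, 0]
The echelon form has 4 nonzero rows; the last pivot sits in the augmented column, so rank(T) = 3 but rank([T|b]) = 4.
Since the ranks differ, the system is inconsistent.
It has no solutions.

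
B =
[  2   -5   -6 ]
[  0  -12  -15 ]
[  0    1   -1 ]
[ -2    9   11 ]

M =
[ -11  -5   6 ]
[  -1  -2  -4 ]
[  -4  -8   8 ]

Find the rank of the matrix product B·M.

First compute BM:
[[  7,  48, -16],
 [ 72, 144, -72],
 [  3,   6, -12],
 [-31, -96,  40]]
Now row reduce the product.
R2 ← R2 − (72/7)·R1: [0, -2448/7, 648/7]
R3 ← R3 − (3/7)·R1: [0, -102/7, -36/7]
R4 ← R4 + (31/7)·R1: [0, 816/7, -216/7]
R3 ← R3 − (1/24)·R2: [0, 0, -9]
R4 ← R4 + (1/3)·R2: [0, 0, 0]
3 nonzero rows, so rank(BM) = 3.

3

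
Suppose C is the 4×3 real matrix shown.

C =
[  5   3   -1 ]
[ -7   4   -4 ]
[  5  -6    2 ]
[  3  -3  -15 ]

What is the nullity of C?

0

Row reduce to echelon form.
R2 ← R2 + (7/5)·R1: [0, 41/5, -27/5]
R3 ← R3 − R1: [0, -9, 3]
R4 ← R4 − (3/5)·R1: [0, -24/5, -72/5]
R3 ← R3 + (45/41)·R2: [0, 0, -120/41]
R4 ← R4 + (24/41)·R2: [0, 0, -720/41]
R4 ← R4 − (6)·R3: [0, 0, 0]
3 nonzero rows, so rank(C) = 3.
C has 3 columns; by rank–nullity, nullity = 3 − 3 = 0.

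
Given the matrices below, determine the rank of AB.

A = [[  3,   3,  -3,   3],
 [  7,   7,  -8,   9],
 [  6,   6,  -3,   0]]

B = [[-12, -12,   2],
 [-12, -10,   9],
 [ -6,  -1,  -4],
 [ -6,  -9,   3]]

2

First compute AB:
[[-72, -90,  54],
 [-174, -227, 136],
 [-126, -129,  78]]
Now row reduce the product.
R2 ← R2 − (29/12)·R1: [0, -19/2, 11/2]
R3 ← R3 − (7/4)·R1: [0, 57/2, -33/2]
R3 ← R3 + (3)·R2: [0, 0, 0]
2 nonzero rows, so rank(AB) = 2.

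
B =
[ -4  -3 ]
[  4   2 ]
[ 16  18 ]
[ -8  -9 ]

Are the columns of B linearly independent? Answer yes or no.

yes

Row reduce B to echelon form.
R2 ← R2 + R1: [0, -1]
R3 ← R3 + (4)·R1: [0, 6]
R4 ← R4 − (2)·R1: [0, -3]
R3 ← R3 + (6)·R2: [0, 0]
R4 ← R4 − (3)·R2: [0, 0]
2 pivots among 2 columns.
Every column is a pivot column, so the columns are linearly independent.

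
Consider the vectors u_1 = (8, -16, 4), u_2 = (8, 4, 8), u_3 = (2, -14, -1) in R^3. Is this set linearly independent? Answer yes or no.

no

Form the matrix with these vectors as rows and row reduce.
R2 ← R2 − R1: [0, 20, 4]
R3 ← R3 − (1/4)·R1: [0, -10, -2]
R3 ← R3 + (1/2)·R2: [0, 0, 0]
2 nonzero rows, so the 3 vectors span a space of dimension 2.
Since 2 < 3, the vectors are linearly dependent.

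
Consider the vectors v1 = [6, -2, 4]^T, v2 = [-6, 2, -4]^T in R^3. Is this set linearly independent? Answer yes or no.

Form the matrix with these vectors as rows and row reduce.
R2 ← R2 + R1: [0, 0, 0]
1 nonzero row, so the 2 vectors span a space of dimension 1.
Since 1 < 2, the vectors are linearly dependent.

no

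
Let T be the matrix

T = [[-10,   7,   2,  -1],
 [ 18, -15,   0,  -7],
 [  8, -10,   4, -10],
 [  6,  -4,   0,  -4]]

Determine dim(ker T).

Row reduce to echelon form.
R2 ← R2 + (9/5)·R1: [0, -12/5, 18/5, -44/5]
R3 ← R3 + (4/5)·R1: [0, -22/5, 28/5, -54/5]
R4 ← R4 + (3/5)·R1: [0, 1/5, 6/5, -23/5]
R3 ← R3 − (11/6)·R2: [0, 0, -1, 16/3]
R4 ← R4 + (1/12)·R2: [0, 0, 3/2, -16/3]
R4 ← R4 + (3/2)·R3: [0, 0, 0, 8/3]
4 nonzero rows, so rank(T) = 4.
T has 4 columns; by rank–nullity, nullity = 4 − 4 = 0.

0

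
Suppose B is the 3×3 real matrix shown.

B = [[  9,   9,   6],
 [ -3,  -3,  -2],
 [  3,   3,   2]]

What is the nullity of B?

2

Row reduce to echelon form.
R2 ← R2 + (1/3)·R1: [0, 0, 0]
R3 ← R3 − (1/3)·R1: [0, 0, 0]
1 nonzero row, so rank(B) = 1.
B has 3 columns; by rank–nullity, nullity = 3 − 1 = 2.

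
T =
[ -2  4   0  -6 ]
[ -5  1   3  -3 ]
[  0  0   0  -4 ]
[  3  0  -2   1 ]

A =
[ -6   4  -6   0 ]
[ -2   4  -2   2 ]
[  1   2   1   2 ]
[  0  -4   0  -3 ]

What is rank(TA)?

First compute TA:
[[  4,  32,   4,  26],
 [ 31,   2,  31,  17],
 [  0,  16,   0,  12],
 [-20,   4, -20,  -7]]
Now row reduce the product.
R2 ← R2 − (31/4)·R1: [0, -246, 0, -369/2]
R4 ← R4 + (5)·R1: [0, 164, 0, 123]
R3 ← R3 + (8/123)·R2: [0, 0, 0, 0]
R4 ← R4 + (2/3)·R2: [0, 0, 0, 0]
2 nonzero rows, so rank(TA) = 2.

2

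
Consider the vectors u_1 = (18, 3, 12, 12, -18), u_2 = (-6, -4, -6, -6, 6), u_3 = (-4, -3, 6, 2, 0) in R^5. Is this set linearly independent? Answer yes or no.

Form the matrix with these vectors as rows and row reduce.
R2 ← R2 + (1/3)·R1: [0, -3, -2, -2, 0]
R3 ← R3 + (2/9)·R1: [0, -7/3, 26/3, 14/3, -4]
R3 ← R3 − (7/9)·R2: [0, 0, 92/9, 56/9, -4]
3 nonzero rows, so the 3 vectors span a space of dimension 3.
Since 3 = 3, the vectors are linearly independent.

yes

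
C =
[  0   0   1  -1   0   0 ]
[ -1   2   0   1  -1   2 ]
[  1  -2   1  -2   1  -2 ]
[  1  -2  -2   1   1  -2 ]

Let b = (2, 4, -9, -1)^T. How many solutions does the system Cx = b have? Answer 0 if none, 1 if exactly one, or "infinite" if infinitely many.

Row reduce the augmented matrix [C | b].
Swap R1 ↔ R2
R3 ← R3 + R1: [0, 0, 1, -1, 0, 0, -5]
R4 ← R4 + R1: [0, 0, -2, 2, 0, 0, 3]
R3 ← R3 − R2: [0, 0, 0, 0, 0, 0, -7]
R4 ← R4 + (2)·R2: [0, 0, 0, 0, 0, 0, 7]
R4 ← R4 + R3: [0, 0, 0, 0, 0, 0, 0]
The echelon form has 3 nonzero rows; the last pivot sits in the augmented column, so rank(C) = 2 but rank([C|b]) = 3.
Since the ranks differ, the system is inconsistent.
It has no solutions.

0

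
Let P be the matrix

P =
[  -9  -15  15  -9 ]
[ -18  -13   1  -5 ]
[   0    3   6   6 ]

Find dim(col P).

Row reduce to echelon form.
R2 ← R2 − (2)·R1: [0, 17, -29, 13]
R3 ← R3 − (3/17)·R2: [0, 0, 189/17, 63/17]
Echelon form has 3 nonzero rows, so rank(P) = 3.
The column space has dimension equal to the rank: 3.

3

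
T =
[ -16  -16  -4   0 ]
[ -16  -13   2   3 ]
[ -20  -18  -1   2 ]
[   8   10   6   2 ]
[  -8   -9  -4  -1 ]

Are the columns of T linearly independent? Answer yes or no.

no

Row reduce T to echelon form.
R2 ← R2 − R1: [0, 3, 6, 3]
R3 ← R3 − (5/4)·R1: [0, 2, 4, 2]
R4 ← R4 + (1/2)·R1: [0, 2, 4, 2]
R5 ← R5 − (1/2)·R1: [0, -1, -2, -1]
R3 ← R3 − (2/3)·R2: [0, 0, 0, 0]
R4 ← R4 − (2/3)·R2: [0, 0, 0, 0]
R5 ← R5 + (1/3)·R2: [0, 0, 0, 0]
2 pivots among 4 columns.
Only 2 < 4 pivot columns, so the columns are linearly dependent.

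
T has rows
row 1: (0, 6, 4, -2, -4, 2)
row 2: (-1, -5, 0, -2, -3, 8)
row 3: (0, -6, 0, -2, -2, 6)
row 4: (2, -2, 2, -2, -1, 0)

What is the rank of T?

Row reduce to echelon form.
Swap R1 ↔ R2
R4 ← R4 + (2)·R1: [0, -12, 2, -6, -7, 16]
R3 ← R3 + R2: [0, 0, 4, -4, -6, 8]
R4 ← R4 + (2)·R2: [0, 0, 10, -10, -15, 20]
R4 ← R4 − (5/2)·R3: [0, 0, 0, 0, 0, 0]
Echelon form has 3 nonzero rows, so rank(T) = 3.

3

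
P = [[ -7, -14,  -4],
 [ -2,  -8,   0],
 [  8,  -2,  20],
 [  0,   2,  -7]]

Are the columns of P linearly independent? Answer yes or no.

Row reduce P to echelon form.
R2 ← R2 − (2/7)·R1: [0, -4, 8/7]
R3 ← R3 + (8/7)·R1: [0, -18, 108/7]
R3 ← R3 − (9/2)·R2: [0, 0, 72/7]
R4 ← R4 + (1/2)·R2: [0, 0, -45/7]
R4 ← R4 + (5/8)·R3: [0, 0, 0]
3 pivots among 3 columns.
Every column is a pivot column, so the columns are linearly independent.

yes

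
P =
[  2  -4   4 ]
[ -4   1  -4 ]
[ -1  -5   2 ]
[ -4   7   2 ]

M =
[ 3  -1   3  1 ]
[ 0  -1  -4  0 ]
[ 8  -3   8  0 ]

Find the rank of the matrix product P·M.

First compute PM:
[[ 38, -10,  54,   2],
 [-44,  15, -48,  -4],
 [ 13,   0,  33,  -1],
 [  4,  -9, -24,  -4]]
Now row reduce the product.
R2 ← R2 + (22/19)·R1: [0, 65/19, 276/19, -32/19]
R3 ← R3 − (13/38)·R1: [0, 65/19, 276/19, -32/19]
R4 ← R4 − (2/19)·R1: [0, -151/19, -564/19, -80/19]
R3 ← R3 − R2: [0, 0, 0, 0]
R4 ← R4 + (151/65)·R2: [0, 0, 264/65, -528/65]
Swap R3 ↔ R4
3 nonzero rows, so rank(PM) = 3.

3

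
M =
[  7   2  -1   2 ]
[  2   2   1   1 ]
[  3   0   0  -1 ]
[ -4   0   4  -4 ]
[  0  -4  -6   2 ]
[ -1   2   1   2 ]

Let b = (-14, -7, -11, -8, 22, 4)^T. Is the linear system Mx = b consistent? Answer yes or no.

yes

Row reduce the augmented matrix [M | b].
R2 ← R2 − (2/7)·R1: [0, 10/7, 9/7, 3/7, -3]
R3 ← R3 − (3/7)·R1: [0, -6/7, 3/7, -13/7, -5]
R4 ← R4 + (4/7)·R1: [0, 8/7, 24/7, -20/7, -16]
R6 ← R6 + (1/7)·R1: [0, 16/7, 6/7, 16/7, 2]
R3 ← R3 + (3/5)·R2: [0, 0, 6/5, -8/5, -34/5]
R4 ← R4 − (4/5)·R2: [0, 0, 12/5, -16/5, -68/5]
R5 ← R5 + (14/5)·R2: [0, 0, -12/5, 16/5, 68/5]
R6 ← R6 − (8/5)·R2: [0, 0, -6/5, 8/5, 34/5]
R4 ← R4 − (2)·R3: [0, 0, 0, 0, 0]
R5 ← R5 + (2)·R3: [0, 0, 0, 0, 0]
R6 ← R6 + R3: [0, 0, 0, 0, 0]
The echelon form has 3 nonzero rows, and every pivot lies in the first 4 columns, so rank(M) = rank([M|b]) = 3.
The system is consistent.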